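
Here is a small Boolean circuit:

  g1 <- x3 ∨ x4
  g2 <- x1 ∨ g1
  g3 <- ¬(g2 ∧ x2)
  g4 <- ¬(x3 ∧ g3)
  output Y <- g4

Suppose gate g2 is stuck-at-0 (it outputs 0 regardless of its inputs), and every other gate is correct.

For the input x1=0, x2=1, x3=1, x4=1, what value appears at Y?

Propagate with g2 forced: g1=1, g2=0 [stuck-at-0], g3=1, g4=0.
So Y = 0. (Without the fault it would be 1.)

0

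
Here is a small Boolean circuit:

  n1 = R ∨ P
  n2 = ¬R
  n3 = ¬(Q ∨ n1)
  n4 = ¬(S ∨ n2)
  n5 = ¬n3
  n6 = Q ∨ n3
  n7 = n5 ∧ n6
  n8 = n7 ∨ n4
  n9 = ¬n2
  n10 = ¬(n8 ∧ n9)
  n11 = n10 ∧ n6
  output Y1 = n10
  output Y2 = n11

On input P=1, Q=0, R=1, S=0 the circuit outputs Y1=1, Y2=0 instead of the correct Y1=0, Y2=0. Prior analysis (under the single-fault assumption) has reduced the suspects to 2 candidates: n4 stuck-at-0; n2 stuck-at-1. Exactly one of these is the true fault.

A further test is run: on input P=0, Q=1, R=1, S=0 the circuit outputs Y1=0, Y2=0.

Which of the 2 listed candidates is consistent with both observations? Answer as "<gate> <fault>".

Evaluate each candidate on input P=0, Q=1, R=1, S=0:
  n4 stuck-at-0: n1=1, n2=0, n3=0, n4=0 [stuck-at-0], n5=1, n6=1, n7=1, n8=1, n9=1, n10=0, n11=0 → Y1=0, Y2=0 — matches
  n2 stuck-at-1: n1=1, n2=1 [stuck-at-1], n3=0, n4=0, n5=1, n6=1, n7=1, n8=1, n9=0, n10=1, n11=1 → Y1=1, Y2=1 — eliminated
Only n4 stuck-at-0 reproduces the observed Y1=0, Y2=0.

n4 stuck-at-0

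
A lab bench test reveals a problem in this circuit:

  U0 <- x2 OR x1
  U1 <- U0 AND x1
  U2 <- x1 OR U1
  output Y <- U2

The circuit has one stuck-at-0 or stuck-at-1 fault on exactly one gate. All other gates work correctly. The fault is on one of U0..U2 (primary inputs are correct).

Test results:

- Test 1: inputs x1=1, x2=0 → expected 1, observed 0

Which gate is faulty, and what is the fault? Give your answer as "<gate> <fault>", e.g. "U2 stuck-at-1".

U2 stuck-at-0

Fault-free values for test 1 (x1=1, x2=0): U0=1, U1=1, U2=1, giving Y=1. Observed 0.
Test 1: faults giving observed 0 are {U2 stuck-at-0}.
Only U2 stuck-at-0 is consistent with every test.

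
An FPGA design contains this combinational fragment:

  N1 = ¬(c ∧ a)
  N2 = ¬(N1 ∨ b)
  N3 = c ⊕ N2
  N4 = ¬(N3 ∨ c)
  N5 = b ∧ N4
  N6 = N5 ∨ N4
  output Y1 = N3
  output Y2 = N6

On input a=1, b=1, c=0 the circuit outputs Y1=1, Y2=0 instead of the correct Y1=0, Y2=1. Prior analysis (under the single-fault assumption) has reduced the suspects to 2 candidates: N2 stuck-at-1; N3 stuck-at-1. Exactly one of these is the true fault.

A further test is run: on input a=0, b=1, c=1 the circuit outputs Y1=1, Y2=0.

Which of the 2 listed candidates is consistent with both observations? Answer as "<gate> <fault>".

N3 stuck-at-1

Evaluate each candidate on input a=0, b=1, c=1:
  N2 stuck-at-1: N1=1, N2=1 [stuck-at-1], N3=0, N4=0, N5=0, N6=0 → Y1=0, Y2=0 — eliminated
  N3 stuck-at-1: N1=1, N2=0, N3=1 [stuck-at-1], N4=0, N5=0, N6=0 → Y1=1, Y2=0 — matches
Only N3 stuck-at-1 reproduces the observed Y1=1, Y2=0.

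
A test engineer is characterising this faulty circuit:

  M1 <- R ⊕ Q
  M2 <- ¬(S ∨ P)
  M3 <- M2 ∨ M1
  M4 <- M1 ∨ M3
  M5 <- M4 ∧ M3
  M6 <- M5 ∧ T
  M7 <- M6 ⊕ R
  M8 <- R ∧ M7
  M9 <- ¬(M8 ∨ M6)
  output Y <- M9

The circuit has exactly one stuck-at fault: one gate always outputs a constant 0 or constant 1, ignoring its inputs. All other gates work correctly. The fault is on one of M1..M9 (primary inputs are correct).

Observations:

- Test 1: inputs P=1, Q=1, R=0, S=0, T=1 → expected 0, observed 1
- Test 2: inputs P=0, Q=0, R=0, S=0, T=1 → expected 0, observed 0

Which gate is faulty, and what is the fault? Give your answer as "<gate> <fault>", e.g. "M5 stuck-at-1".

M1 stuck-at-0

Fault-free values for test 1 (P=1, Q=1, R=0, S=0, T=1): M1=1, M2=0, M3=1, M4=1, M5=1, M6=1, M7=1, M8=0, M9=0, giving Y=0. Observed 1.
Test 1: faults giving observed 1 are {M1 stuck-at-0, M3 stuck-at-0, M4 stuck-at-0, M5 stuck-at-0, M6 stuck-at-0, M9 stuck-at-1}.
Test 2 (P=0, Q=0, R=0, S=0, T=1): fault-free M1=0, M2=1, M3=1, M4=1, M5=1, M6=1, M7=1, M8=0, M9=0 → 0; observed 0. Eliminates M3 stuck-at-0, M4 stuck-at-0, M5 stuck-at-0, M6 stuck-at-0, M9 stuck-at-1.
Only M1 stuck-at-0 is consistent with every test.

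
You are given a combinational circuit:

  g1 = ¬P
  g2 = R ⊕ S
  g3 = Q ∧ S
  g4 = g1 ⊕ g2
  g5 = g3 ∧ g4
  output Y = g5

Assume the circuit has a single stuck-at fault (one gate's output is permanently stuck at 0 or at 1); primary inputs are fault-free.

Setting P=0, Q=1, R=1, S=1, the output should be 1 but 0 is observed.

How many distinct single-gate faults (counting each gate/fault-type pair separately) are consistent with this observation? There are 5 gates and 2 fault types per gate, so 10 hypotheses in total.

Fault-free: g1=1, g2=0, g3=1, g4=1, g5=1 → 1. Observed 0.
  g1 stuck-at-0: output 0 ✓
  g1 stuck-at-1: output 1 ✗
  g2 stuck-at-0: output 1 ✗
  g2 stuck-at-1: output 0 ✓
  g3 stuck-at-0: output 0 ✓
  g3 stuck-at-1: output 1 ✗
  g4 stuck-at-0: output 0 ✓
  g4 stuck-at-1: output 1 ✗
  g5 stuck-at-0: output 0 ✓
  g5 stuck-at-1: output 1 ✗
Consistent faults: {g1 stuck-at-0, g2 stuck-at-1, g3 stuck-at-0, g4 stuck-at-0, g5 stuck-at-0} — 5 in all.

5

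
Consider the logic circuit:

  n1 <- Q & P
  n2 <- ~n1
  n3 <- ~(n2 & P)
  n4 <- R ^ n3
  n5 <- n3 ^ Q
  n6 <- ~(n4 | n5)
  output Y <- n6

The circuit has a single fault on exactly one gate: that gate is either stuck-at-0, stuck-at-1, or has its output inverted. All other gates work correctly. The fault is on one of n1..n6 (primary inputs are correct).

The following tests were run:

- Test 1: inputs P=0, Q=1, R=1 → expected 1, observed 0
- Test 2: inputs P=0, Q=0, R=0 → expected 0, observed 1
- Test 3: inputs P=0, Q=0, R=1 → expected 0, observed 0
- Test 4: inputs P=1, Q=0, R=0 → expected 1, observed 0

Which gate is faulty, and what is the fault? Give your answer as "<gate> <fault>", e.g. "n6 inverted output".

Fault-free values for test 1 (P=0, Q=1, R=1): n1=0, n2=1, n3=1, n4=0, n5=0, n6=1, giving Y=1. Observed 0.
Test 1: faults giving observed 0 are {n3 stuck-at-0, n3 inverted output, n4 stuck-at-1, n4 inverted output, n5 stuck-at-1, n5 inverted output, n6 stuck-at-0, n6 inverted output}.
Test 2 (P=0, Q=0, R=0): fault-free n1=0, n2=1, n3=1, n4=1, n5=1, n6=0 → 0; observed 1. Eliminates n4 stuck-at-1, n4 inverted output, n5 stuck-at-1, n5 inverted output, n6 stuck-at-0.
Test 3 (P=0, Q=0, R=1): fault-free n1=0, n2=1, n3=1, n4=0, n5=1, n6=0 → 0; observed 0. Eliminates n6 inverted output.
Test 4 (P=1, Q=0, R=0): fault-free n1=0, n2=1, n3=0, n4=0, n5=0, n6=1 → 1; observed 0. Eliminates n3 stuck-at-0.
Only n3 inverted output is consistent with every test.

n3 inverted output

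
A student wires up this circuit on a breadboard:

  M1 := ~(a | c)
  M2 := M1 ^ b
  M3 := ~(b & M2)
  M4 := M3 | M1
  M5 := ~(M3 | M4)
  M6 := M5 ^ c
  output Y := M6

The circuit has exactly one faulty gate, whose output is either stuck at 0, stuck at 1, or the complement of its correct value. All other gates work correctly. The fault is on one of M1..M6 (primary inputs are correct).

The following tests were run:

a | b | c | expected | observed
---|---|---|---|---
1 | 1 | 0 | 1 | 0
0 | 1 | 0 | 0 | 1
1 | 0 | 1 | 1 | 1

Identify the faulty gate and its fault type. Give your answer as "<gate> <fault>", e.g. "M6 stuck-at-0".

Fault-free values for test 1 (a=1, b=1, c=0): M1=0, M2=1, M3=0, M4=0, M5=1, M6=1, giving Y=1. Observed 0.
Test 1: faults giving observed 0 are {M1 stuck-at-1, M1 inverted output, M2 stuck-at-0, M2 inverted output, M3 stuck-at-1, M3 inverted output, M4 stuck-at-1, M4 inverted output, M5 stuck-at-0, M5 inverted output, M6 stuck-at-0, M6 inverted output}.
Test 2 (a=0, b=1, c=0): fault-free M1=1, M2=0, M3=1, M4=1, M5=0, M6=0 → 0; observed 1. Eliminates M1 stuck-at-1, M2 stuck-at-0, M2 inverted output, M3 stuck-at-1, M3 inverted output, M4 stuck-at-1, M4 inverted output, M5 stuck-at-0, M6 stuck-at-0.
Test 3 (a=1, b=0, c=1): fault-free M1=0, M2=0, M3=1, M4=1, M5=0, M6=1 → 1; observed 1. Eliminates M5 inverted output, M6 inverted output.
Only M1 inverted output is consistent with every test.

M1 inverted output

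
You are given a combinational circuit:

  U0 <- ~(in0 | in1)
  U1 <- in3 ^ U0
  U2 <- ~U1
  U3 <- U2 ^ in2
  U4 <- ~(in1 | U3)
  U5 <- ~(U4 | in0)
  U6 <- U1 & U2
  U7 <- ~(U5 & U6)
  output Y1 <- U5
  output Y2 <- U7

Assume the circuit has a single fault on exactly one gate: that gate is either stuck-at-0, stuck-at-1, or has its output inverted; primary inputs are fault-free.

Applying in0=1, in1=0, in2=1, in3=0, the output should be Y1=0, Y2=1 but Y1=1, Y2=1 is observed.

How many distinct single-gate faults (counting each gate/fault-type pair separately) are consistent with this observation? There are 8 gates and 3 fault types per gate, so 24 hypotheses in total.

2

Fault-free: U0=0, U1=0, U2=1, U3=0, U4=1, U5=0, U6=0, U7=1 → Y1=0, Y2=1. Observed Y1=1, Y2=1.
  U0: none of the 3 fault types match ✗
  U1: none of the 3 fault types match ✗
  U2: none of the 3 fault types match ✗
  U3: none of the 3 fault types match ✗
  U4: none of the 3 fault types match ✗
  U5: stuck-at-1, inverted output ✓; others ✗
  U6: none of the 3 fault types match ✗
  U7: none of the 3 fault types match ✗
Consistent faults: {U5 stuck-at-1, U5 inverted output} — 2 in all.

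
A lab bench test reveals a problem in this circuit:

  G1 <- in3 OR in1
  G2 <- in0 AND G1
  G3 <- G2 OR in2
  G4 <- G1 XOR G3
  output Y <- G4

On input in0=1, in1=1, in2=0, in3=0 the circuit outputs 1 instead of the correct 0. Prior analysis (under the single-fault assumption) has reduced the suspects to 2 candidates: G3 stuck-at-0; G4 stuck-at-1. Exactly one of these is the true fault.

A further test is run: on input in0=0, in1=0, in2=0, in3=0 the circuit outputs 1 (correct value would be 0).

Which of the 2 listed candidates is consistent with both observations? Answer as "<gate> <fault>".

Evaluate each candidate on input in0=0, in1=0, in2=0, in3=0:
  G3 stuck-at-0: G1=0, G2=0, G3=0 [stuck-at-0], G4=0 → 0 — eliminated
  G4 stuck-at-1: G1=0, G2=0, G3=0, G4=1 [stuck-at-1] → 1 — matches
Only G4 stuck-at-1 reproduces the observed 1.

G4 stuck-at-1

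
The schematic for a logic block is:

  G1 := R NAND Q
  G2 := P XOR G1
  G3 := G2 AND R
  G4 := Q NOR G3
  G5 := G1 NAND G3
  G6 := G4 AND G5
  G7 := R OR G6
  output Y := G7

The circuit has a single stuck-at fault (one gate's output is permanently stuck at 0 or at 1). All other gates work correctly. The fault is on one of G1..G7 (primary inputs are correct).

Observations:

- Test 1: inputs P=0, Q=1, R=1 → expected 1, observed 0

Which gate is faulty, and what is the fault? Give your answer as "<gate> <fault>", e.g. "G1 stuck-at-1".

Fault-free values for test 1 (P=0, Q=1, R=1): G1=0, G2=0, G3=0, G4=0, G5=1, G6=0, G7=1, giving Y=1. Observed 0.
Test 1: faults giving observed 0 are {G7 stuck-at-0}.
Only G7 stuck-at-0 is consistent with every test.

G7 stuck-at-0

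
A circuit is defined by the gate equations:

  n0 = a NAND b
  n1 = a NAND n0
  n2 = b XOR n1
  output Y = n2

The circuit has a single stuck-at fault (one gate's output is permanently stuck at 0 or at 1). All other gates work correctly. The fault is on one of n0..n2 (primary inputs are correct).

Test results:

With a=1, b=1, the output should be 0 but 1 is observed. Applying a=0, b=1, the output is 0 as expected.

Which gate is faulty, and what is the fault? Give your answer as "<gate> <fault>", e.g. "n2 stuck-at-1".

Fault-free values for test 1 (a=1, b=1): n0=0, n1=1, n2=0, giving Y=0. Observed 1.
Test 1: faults giving observed 1 are {n0 stuck-at-1, n1 stuck-at-0, n2 stuck-at-1}.
Test 2 (a=0, b=1): fault-free n0=1, n1=1, n2=0 → 0; observed 0. Eliminates n1 stuck-at-0, n2 stuck-at-1.
Only n0 stuck-at-1 is consistent with every test.

n0 stuck-at-1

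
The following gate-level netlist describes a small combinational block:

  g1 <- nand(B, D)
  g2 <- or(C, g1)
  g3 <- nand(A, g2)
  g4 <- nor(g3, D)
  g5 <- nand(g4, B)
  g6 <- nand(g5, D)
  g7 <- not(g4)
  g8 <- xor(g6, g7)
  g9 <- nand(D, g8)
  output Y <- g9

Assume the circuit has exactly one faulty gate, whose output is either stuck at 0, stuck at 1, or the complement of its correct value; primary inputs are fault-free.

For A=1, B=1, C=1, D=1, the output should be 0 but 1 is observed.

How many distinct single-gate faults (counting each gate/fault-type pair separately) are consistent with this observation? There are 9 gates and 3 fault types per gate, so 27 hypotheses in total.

Fault-free: g1=0, g2=1, g3=0, g4=0, g5=1, g6=0, g7=1, g8=1, g9=0 → 0. Observed 1.
  g1: none of the 3 fault types match ✗
  g2: none of the 3 fault types match ✗
  g3: none of the 3 fault types match ✗
  g4: none of the 3 fault types match ✗
  g5: stuck-at-0, inverted output ✓; others ✗
  g6: stuck-at-1, inverted output ✓; others ✗
  g7: stuck-at-0, inverted output ✓; others ✗
  g8: stuck-at-0, inverted output ✓; others ✗
  g9: stuck-at-1, inverted output ✓; others ✗
Consistent faults: {g5 stuck-at-0, g5 inverted output, g6 stuck-at-1, g6 inverted output, g7 stuck-at-0, g7 inverted output, g8 stuck-at-0, g8 inverted output, g9 stuck-at-1, g9 inverted output} — 10 in all.

10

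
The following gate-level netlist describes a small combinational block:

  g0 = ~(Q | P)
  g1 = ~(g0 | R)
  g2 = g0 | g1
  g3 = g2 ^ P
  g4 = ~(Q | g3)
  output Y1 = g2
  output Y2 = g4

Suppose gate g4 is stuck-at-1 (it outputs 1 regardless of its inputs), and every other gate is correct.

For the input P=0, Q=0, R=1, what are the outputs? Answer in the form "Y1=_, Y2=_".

Y1=1, Y2=1

Propagate with g4 forced: g0=1, g1=0, g2=1, g3=1, g4=1 [stuck-at-1].
So the outputs are Y1=1, Y2=1. (Without the fault they would be Y1=1, Y2=0.)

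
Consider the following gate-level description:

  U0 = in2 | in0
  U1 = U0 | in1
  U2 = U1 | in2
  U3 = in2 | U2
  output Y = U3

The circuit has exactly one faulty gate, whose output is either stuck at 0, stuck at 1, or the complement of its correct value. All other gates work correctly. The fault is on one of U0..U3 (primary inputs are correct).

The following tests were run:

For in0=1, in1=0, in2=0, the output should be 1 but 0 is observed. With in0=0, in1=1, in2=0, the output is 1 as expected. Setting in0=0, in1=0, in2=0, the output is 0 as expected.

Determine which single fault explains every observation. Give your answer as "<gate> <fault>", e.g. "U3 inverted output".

U0 stuck-at-0

Fault-free values for test 1 (in0=1, in1=0, in2=0): U0=1, U1=1, U2=1, U3=1, giving Y=1. Observed 0.
Test 1: faults giving observed 0 are {U0 stuck-at-0, U0 inverted output, U1 stuck-at-0, U1 inverted output, U2 stuck-at-0, U2 inverted output, U3 stuck-at-0, U3 inverted output}.
Test 2 (in0=0, in1=1, in2=0): fault-free U0=0, U1=1, U2=1, U3=1 → 1; observed 1. Eliminates U1 stuck-at-0, U1 inverted output, U2 stuck-at-0, U2 inverted output, U3 stuck-at-0, U3 inverted output.
Test 3 (in0=0, in1=0, in2=0): fault-free U0=0, U1=0, U2=0, U3=0 → 0; observed 0. Eliminates U0 inverted output.
Only U0 stuck-at-0 is consistent with every test.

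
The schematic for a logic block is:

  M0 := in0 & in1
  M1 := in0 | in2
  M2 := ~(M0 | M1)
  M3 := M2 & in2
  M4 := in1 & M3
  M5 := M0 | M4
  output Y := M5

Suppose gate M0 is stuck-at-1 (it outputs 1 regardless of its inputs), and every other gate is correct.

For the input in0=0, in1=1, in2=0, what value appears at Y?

Propagate with M0 forced: M0=1 [stuck-at-1], M1=0, M2=0, M3=0, M4=0, M5=1.
So Y = 1. (Without the fault it would be 0.)

1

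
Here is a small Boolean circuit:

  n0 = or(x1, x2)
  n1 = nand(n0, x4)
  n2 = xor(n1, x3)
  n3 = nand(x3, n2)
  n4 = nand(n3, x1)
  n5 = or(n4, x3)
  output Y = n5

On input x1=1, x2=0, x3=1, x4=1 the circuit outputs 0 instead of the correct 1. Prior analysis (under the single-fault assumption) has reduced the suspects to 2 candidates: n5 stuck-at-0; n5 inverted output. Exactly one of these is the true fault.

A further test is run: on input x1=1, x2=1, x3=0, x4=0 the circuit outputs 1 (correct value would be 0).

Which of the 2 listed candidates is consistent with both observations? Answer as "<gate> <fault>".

Evaluate each candidate on input x1=1, x2=1, x3=0, x4=0:
  n5 stuck-at-0: n0=1, n1=1, n2=1, n3=1, n4=0, n5=0 [stuck-at-0] → 0 — eliminated
  n5 inverted output: n0=1, n1=1, n2=1, n3=1, n4=0, n5=1 [inverted output] → 1 — matches
Only n5 inverted output reproduces the observed 1.

n5 inverted output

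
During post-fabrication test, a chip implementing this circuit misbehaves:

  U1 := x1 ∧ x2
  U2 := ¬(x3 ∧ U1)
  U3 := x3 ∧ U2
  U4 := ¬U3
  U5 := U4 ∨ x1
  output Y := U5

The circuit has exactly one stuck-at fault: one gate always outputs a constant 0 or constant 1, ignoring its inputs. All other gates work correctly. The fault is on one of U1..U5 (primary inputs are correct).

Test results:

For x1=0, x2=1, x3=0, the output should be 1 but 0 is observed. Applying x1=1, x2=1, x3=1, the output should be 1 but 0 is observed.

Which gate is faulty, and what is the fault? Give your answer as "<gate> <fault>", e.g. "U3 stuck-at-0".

Fault-free values for test 1 (x1=0, x2=1, x3=0): U1=0, U2=1, U3=0, U4=1, U5=1, giving Y=1. Observed 0.
Test 1: faults giving observed 0 are {U3 stuck-at-1, U4 stuck-at-0, U5 stuck-at-0}.
Test 2 (x1=1, x2=1, x3=1): fault-free U1=1, U2=0, U3=0, U4=1, U5=1 → 1; observed 0. Eliminates U3 stuck-at-1, U4 stuck-at-0.
Only U5 stuck-at-0 is consistent with every test.

U5 stuck-at-0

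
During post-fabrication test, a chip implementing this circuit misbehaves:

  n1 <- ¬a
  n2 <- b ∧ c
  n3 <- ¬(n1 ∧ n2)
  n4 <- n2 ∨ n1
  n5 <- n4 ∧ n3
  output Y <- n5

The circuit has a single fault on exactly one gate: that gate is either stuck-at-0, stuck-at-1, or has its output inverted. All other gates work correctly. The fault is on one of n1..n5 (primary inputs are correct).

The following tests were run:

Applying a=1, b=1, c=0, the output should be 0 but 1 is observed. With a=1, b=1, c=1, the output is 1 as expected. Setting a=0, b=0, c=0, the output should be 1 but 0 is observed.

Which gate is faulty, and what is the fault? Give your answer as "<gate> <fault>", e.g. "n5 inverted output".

n2 stuck-at-1

Fault-free values for test 1 (a=1, b=1, c=0): n1=0, n2=0, n3=1, n4=0, n5=0, giving Y=0. Observed 1.
Test 1: faults giving observed 1 are {n1 stuck-at-1, n1 inverted output, n2 stuck-at-1, n2 inverted output, n4 stuck-at-1, n4 inverted output, n5 stuck-at-1, n5 inverted output}.
Test 2 (a=1, b=1, c=1): fault-free n1=0, n2=1, n3=1, n4=1, n5=1 → 1; observed 1. Eliminates n1 stuck-at-1, n1 inverted output, n2 inverted output, n4 inverted output, n5 inverted output.
Test 3 (a=0, b=0, c=0): fault-free n1=1, n2=0, n3=1, n4=1, n5=1 → 1; observed 0. Eliminates n4 stuck-at-1, n5 stuck-at-1.
Only n2 stuck-at-1 is consistent with every test.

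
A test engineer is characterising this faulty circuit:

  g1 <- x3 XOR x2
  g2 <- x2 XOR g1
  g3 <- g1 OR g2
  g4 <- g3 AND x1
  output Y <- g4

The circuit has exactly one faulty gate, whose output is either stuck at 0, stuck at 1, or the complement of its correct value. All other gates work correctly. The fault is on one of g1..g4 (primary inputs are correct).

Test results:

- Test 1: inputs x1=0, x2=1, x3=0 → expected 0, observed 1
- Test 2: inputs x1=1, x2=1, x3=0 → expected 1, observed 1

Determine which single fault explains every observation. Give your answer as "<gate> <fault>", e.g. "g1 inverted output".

Fault-free values for test 1 (x1=0, x2=1, x3=0): g1=1, g2=0, g3=1, g4=0, giving Y=0. Observed 1.
Test 1: faults giving observed 1 are {g4 stuck-at-1, g4 inverted output}.
Test 2 (x1=1, x2=1, x3=0): fault-free g1=1, g2=0, g3=1, g4=1 → 1; observed 1. Eliminates g4 inverted output.
Only g4 stuck-at-1 is consistent with every test.

g4 stuck-at-1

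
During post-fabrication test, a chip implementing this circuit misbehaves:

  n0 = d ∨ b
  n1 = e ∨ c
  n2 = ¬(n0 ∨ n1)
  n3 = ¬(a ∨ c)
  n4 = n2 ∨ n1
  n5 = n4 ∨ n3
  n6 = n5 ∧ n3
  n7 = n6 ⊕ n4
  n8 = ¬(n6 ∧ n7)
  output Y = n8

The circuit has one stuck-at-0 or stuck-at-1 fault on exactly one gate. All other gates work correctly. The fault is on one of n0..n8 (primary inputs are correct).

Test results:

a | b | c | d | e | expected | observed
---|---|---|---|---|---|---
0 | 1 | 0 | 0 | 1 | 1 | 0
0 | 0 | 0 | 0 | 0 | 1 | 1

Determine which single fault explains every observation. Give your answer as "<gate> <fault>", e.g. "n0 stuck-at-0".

Fault-free values for test 1 (a=0, b=1, c=0, d=0, e=1): n0=1, n1=1, n2=0, n3=1, n4=1, n5=1, n6=1, n7=0, n8=1, giving Y=1. Observed 0.
Test 1: faults giving observed 0 are {n1 stuck-at-0, n4 stuck-at-0, n7 stuck-at-1, n8 stuck-at-0}.
Test 2 (a=0, b=0, c=0, d=0, e=0): fault-free n0=0, n1=0, n2=1, n3=1, n4=1, n5=1, n6=1, n7=0, n8=1 → 1; observed 1. Eliminates n4 stuck-at-0, n7 stuck-at-1, n8 stuck-at-0.
Only n1 stuck-at-0 is consistent with every test.

n1 stuck-at-0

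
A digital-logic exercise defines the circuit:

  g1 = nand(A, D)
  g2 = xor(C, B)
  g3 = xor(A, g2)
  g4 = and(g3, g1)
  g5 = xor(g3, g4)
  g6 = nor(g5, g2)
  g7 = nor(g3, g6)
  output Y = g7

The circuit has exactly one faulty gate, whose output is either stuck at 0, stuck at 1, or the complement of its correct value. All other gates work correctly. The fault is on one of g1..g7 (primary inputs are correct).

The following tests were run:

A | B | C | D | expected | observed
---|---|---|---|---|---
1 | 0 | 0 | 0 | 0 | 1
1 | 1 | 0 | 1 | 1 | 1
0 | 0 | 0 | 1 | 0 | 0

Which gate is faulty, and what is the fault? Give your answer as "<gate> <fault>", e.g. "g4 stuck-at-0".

Fault-free values for test 1 (A=1, B=0, C=0, D=0): g1=1, g2=0, g3=1, g4=1, g5=0, g6=1, g7=0, giving Y=0. Observed 1.
Test 1: faults giving observed 1 are {g2 stuck-at-1, g2 inverted output, g7 stuck-at-1, g7 inverted output}.
Test 2 (A=1, B=1, C=0, D=1): fault-free g1=0, g2=1, g3=0, g4=0, g5=0, g6=0, g7=1 → 1; observed 1. Eliminates g2 inverted output, g7 inverted output.
Test 3 (A=0, B=0, C=0, D=1): fault-free g1=1, g2=0, g3=0, g4=0, g5=0, g6=1, g7=0 → 0; observed 0. Eliminates g7 stuck-at-1.
Only g2 stuck-at-1 is consistent with every test.

g2 stuck-at-1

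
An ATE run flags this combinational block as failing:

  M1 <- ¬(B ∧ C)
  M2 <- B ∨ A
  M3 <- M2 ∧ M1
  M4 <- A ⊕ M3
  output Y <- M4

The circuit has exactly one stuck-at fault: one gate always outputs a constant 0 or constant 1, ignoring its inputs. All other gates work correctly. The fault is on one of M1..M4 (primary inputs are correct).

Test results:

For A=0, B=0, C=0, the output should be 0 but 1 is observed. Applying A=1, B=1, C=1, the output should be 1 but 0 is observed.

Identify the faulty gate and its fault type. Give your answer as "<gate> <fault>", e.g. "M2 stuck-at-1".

Fault-free values for test 1 (A=0, B=0, C=0): M1=1, M2=0, M3=0, M4=0, giving Y=0. Observed 1.
Test 1: faults giving observed 1 are {M2 stuck-at-1, M3 stuck-at-1, M4 stuck-at-1}.
Test 2 (A=1, B=1, C=1): fault-free M1=0, M2=1, M3=0, M4=1 → 1; observed 0. Eliminates M2 stuck-at-1, M4 stuck-at-1.
Only M3 stuck-at-1 is consistent with every test.

M3 stuck-at-1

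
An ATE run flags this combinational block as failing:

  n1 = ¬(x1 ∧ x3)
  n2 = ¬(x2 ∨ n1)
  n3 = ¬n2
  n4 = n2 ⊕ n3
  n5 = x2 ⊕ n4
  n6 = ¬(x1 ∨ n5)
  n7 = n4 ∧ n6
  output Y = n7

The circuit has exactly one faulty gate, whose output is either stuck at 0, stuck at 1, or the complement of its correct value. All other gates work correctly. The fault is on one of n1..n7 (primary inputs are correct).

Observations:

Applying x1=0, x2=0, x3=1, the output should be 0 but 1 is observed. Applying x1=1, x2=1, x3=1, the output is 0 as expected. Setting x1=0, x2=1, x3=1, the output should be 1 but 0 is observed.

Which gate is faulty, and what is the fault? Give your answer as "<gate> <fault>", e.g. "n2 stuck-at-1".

Fault-free values for test 1 (x1=0, x2=0, x3=1): n1=1, n2=0, n3=1, n4=1, n5=1, n6=0, n7=0, giving Y=0. Observed 1.
Test 1: faults giving observed 1 are {n5 stuck-at-0, n5 inverted output, n6 stuck-at-1, n6 inverted output, n7 stuck-at-1, n7 inverted output}.
Test 2 (x1=1, x2=1, x3=1): fault-free n1=0, n2=0, n3=1, n4=1, n5=0, n6=0, n7=0 → 0; observed 0. Eliminates n6 stuck-at-1, n6 inverted output, n7 stuck-at-1, n7 inverted output.
Test 3 (x1=0, x2=1, x3=1): fault-free n1=1, n2=0, n3=1, n4=1, n5=0, n6=1, n7=1 → 1; observed 0. Eliminates n5 stuck-at-0.
Only n5 inverted output is consistent with every test.

n5 inverted output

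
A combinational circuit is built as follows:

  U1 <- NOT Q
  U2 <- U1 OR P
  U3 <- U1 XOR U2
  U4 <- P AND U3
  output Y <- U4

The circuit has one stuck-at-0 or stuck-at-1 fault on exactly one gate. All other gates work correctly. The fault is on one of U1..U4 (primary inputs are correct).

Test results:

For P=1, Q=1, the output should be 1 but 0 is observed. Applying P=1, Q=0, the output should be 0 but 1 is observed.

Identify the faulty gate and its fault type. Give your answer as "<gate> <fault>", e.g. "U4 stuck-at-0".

U2 stuck-at-0

Fault-free values for test 1 (P=1, Q=1): U1=0, U2=1, U3=1, U4=1, giving Y=1. Observed 0.
Test 1: faults giving observed 0 are {U1 stuck-at-1, U2 stuck-at-0, U3 stuck-at-0, U4 stuck-at-0}.
Test 2 (P=1, Q=0): fault-free U1=1, U2=1, U3=0, U4=0 → 0; observed 1. Eliminates U1 stuck-at-1, U3 stuck-at-0, U4 stuck-at-0.
Only U2 stuck-at-0 is consistent with every test.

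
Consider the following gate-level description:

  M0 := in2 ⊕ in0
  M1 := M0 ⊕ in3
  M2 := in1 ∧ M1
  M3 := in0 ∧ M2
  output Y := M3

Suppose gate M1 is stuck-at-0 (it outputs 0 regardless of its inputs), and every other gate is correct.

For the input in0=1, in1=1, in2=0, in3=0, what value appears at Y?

0

Propagate with M1 forced: M0=1, M1=0 [stuck-at-0], M2=0, M3=0.
So Y = 0. (Without the fault it would be 1.)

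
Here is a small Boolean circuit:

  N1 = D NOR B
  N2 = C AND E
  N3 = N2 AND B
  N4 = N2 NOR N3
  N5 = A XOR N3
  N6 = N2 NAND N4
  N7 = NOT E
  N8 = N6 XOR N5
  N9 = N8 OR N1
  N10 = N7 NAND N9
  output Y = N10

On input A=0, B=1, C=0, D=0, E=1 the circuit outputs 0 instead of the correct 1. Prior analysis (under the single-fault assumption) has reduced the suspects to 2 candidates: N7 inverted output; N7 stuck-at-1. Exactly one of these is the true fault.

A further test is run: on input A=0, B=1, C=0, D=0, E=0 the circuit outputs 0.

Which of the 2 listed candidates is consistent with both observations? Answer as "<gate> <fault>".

N7 stuck-at-1

Evaluate each candidate on input A=0, B=1, C=0, D=0, E=0:
  N7 inverted output: N1=0, N2=0, N3=0, N4=1, N5=0, N6=1, N7=0 [inverted output], N8=1, N9=1, N10=1 → 1 — eliminated
  N7 stuck-at-1: N1=0, N2=0, N3=0, N4=1, N5=0, N6=1, N7=1 [stuck-at-1], N8=1, N9=1, N10=0 → 0 — matches
Only N7 stuck-at-1 reproduces the observed 0.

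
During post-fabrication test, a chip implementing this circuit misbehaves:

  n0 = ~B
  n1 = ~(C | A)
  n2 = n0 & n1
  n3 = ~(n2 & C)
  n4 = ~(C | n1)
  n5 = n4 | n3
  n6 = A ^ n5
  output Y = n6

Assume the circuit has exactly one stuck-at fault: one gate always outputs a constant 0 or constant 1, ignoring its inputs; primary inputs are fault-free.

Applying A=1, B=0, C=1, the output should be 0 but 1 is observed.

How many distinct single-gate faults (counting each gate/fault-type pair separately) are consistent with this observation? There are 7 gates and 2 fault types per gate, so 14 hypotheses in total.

Fault-free: n0=1, n1=0, n2=0, n3=1, n4=0, n5=1, n6=0 → 0. Observed 1.
  n0 stuck-at-0: output 0 ✗
  n0 stuck-at-1: output 0 ✗
  n1 stuck-at-0: output 0 ✗
  n1 stuck-at-1: output 1 ✓
  n2 stuck-at-0: output 0 ✗
  n2 stuck-at-1: output 1 ✓
  n3 stuck-at-0: output 1 ✓
  n3 stuck-at-1: output 0 ✗
  n4 stuck-at-0: output 0 ✗
  n4 stuck-at-1: output 0 ✗
  n5 stuck-at-0: output 1 ✓
  n5 stuck-at-1: output 0 ✗
  n6 stuck-at-0: output 0 ✗
  n6 stuck-at-1: output 1 ✓
Consistent faults: {n1 stuck-at-1, n2 stuck-at-1, n3 stuck-at-0, n5 stuck-at-0, n6 stuck-at-1} — 5 in all.

5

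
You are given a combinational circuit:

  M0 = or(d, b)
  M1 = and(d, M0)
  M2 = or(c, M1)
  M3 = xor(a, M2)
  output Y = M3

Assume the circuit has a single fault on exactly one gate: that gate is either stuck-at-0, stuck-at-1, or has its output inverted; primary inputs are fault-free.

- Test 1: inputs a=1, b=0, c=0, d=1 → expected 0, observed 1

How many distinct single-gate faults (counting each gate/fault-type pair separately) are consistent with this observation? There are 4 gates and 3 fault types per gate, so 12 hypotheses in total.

Fault-free: M0=1, M1=1, M2=1, M3=0 → 0. Observed 1.
  M0 stuck-at-0: output 1 ✓
  M0 stuck-at-1: output 0 ✗
  M0 inverted output: output 1 ✓
  M1 stuck-at-0: output 1 ✓
  M1 stuck-at-1: output 0 ✗
  M1 inverted output: output 1 ✓
  M2 stuck-at-0: output 1 ✓
  M2 stuck-at-1: output 0 ✗
  M2 inverted output: output 1 ✓
  M3 stuck-at-0: output 0 ✗
  M3 stuck-at-1: output 1 ✓
  M3 inverted output: output 1 ✓
Consistent faults: {M0 stuck-at-0, M0 inverted output, M1 stuck-at-0, M1 inverted output, M2 stuck-at-0, M2 inverted output, M3 stuck-at-1, M3 inverted output} — 8 in all.

8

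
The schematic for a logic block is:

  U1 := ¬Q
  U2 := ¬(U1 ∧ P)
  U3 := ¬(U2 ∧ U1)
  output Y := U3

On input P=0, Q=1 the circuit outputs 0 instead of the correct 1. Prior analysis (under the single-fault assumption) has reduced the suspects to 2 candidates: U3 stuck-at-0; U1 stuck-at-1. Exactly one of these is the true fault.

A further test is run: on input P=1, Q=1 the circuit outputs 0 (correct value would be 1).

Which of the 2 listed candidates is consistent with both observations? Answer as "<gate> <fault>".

U3 stuck-at-0

Evaluate each candidate on input P=1, Q=1:
  U3 stuck-at-0: U1=0, U2=1, U3=0 [stuck-at-0] → 0 — matches
  U1 stuck-at-1: U1=1 [stuck-at-1], U2=0, U3=1 → 1 — eliminated
Only U3 stuck-at-0 reproduces the observed 0.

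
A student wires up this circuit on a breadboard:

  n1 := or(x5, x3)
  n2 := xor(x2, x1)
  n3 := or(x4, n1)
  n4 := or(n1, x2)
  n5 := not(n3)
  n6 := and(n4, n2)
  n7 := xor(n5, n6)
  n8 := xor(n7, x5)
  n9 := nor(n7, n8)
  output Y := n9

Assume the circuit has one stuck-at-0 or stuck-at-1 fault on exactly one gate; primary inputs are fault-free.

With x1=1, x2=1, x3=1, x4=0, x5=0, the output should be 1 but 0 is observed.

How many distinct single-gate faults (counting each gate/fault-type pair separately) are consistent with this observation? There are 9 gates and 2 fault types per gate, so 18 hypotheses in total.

8

Fault-free: n1=1, n2=0, n3=1, n4=1, n5=0, n6=0, n7=0, n8=0, n9=1 → 1. Observed 0.
  n1: stuck-at-0 ✓; others ✗
  n2: stuck-at-1 ✓; others ✗
  n3: stuck-at-0 ✓; others ✗
  n4: none of the 2 fault types match ✗
  n5: stuck-at-1 ✓; others ✗
  n6: stuck-at-1 ✓; others ✗
  n7: stuck-at-1 ✓; others ✗
  n8: stuck-at-1 ✓; others ✗
  n9: stuck-at-0 ✓; others ✗
Consistent faults: {n1 stuck-at-0, n2 stuck-at-1, n3 stuck-at-0, n5 stuck-at-1, n6 stuck-at-1, n7 stuck-at-1, n8 stuck-at-1, n9 stuck-at-0} — 8 in all.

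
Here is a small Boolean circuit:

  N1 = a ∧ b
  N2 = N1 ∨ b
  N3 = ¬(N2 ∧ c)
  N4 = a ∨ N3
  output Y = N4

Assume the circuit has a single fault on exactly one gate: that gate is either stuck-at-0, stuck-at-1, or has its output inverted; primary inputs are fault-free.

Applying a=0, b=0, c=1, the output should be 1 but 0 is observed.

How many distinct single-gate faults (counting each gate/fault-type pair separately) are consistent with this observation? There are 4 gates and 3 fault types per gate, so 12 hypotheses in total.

8

Fault-free: N1=0, N2=0, N3=1, N4=1 → 1. Observed 0.
  N1 stuck-at-0: output 1 ✗
  N1 stuck-at-1: output 0 ✓
  N1 inverted output: output 0 ✓
  N2 stuck-at-0: output 1 ✗
  N2 stuck-at-1: output 0 ✓
  N2 inverted output: output 0 ✓
  N3 stuck-at-0: output 0 ✓
  N3 stuck-at-1: output 1 ✗
  N3 inverted output: output 0 ✓
  N4 stuck-at-0: output 0 ✓
  N4 stuck-at-1: output 1 ✗
  N4 inverted output: output 0 ✓
Consistent faults: {N1 stuck-at-1, N1 inverted output, N2 stuck-at-1, N2 inverted output, N3 stuck-at-0, N3 inverted output, N4 stuck-at-0, N4 inverted output} — 8 in all.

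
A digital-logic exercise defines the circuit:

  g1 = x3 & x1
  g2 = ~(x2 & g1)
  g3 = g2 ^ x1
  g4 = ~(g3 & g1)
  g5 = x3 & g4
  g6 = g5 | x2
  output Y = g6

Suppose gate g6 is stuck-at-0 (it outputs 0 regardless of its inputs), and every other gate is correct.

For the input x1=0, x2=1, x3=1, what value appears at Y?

0

Propagate with g6 forced: g1=0, g2=1, g3=1, g4=1, g5=1, g6=0 [stuck-at-0].
So Y = 0. (Without the fault it would be 1.)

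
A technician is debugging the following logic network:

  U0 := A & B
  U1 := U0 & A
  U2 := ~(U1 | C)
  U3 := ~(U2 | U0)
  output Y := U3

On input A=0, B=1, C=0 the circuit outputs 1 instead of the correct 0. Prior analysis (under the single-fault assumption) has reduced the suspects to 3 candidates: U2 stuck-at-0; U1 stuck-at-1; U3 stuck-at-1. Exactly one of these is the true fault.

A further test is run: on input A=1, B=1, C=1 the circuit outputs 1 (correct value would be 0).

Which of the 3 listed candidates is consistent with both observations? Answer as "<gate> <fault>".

U3 stuck-at-1

Evaluate each candidate on input A=1, B=1, C=1:
  U2 stuck-at-0: U0=1, U1=1, U2=0 [stuck-at-0], U3=0 → 0 — eliminated
  U1 stuck-at-1: U0=1, U1=1 [stuck-at-1], U2=0, U3=0 → 0 — eliminated
  U3 stuck-at-1: U0=1, U1=1, U2=0, U3=1 [stuck-at-1] → 1 — matches
Only U3 stuck-at-1 reproduces the observed 1.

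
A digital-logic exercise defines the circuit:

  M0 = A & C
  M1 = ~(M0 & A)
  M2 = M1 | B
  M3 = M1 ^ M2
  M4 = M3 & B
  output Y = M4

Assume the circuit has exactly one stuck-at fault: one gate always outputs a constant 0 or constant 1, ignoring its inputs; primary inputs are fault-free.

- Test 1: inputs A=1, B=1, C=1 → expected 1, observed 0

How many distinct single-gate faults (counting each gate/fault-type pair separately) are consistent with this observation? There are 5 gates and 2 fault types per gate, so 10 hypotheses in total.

5

Fault-free: M0=1, M1=0, M2=1, M3=1, M4=1 → 1. Observed 0.
  M0 stuck-at-0: output 0 ✓
  M0 stuck-at-1: output 1 ✗
  M1 stuck-at-0: output 1 ✗
  M1 stuck-at-1: output 0 ✓
  M2 stuck-at-0: output 0 ✓
  M2 stuck-at-1: output 1 ✗
  M3 stuck-at-0: output 0 ✓
  M3 stuck-at-1: output 1 ✗
  M4 stuck-at-0: output 0 ✓
  M4 stuck-at-1: output 1 ✗
Consistent faults: {M0 stuck-at-0, M1 stuck-at-1, M2 stuck-at-0, M3 stuck-at-0, M4 stuck-at-0} — 5 in all.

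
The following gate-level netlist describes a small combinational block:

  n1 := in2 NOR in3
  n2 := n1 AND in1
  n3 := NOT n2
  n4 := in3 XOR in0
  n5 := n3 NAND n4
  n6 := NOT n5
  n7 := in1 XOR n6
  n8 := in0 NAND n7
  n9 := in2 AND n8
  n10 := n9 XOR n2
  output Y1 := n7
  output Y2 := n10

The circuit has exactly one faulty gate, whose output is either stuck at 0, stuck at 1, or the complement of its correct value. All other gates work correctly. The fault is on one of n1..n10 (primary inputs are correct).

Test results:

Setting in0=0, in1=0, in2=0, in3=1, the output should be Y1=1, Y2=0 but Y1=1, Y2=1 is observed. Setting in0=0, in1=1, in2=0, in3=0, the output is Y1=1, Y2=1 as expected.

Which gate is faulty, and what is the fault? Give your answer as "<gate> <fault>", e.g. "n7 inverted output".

Fault-free values for test 1 (in0=0, in1=0, in2=0, in3=1): n1=0, n2=0, n3=1, n4=1, n5=0, n6=1, n7=1, n8=1, n9=0, n10=0, giving Y1=1, Y2=0. Observed Y1=1, Y2=1.
Test 1: faults giving observed Y1=1, Y2=1 are {n9 stuck-at-1, n9 inverted output, n10 stuck-at-1, n10 inverted output}.
Test 2 (in0=0, in1=1, in2=0, in3=0): fault-free n1=1, n2=1, n3=0, n4=0, n5=1, n6=0, n7=1, n8=1, n9=0, n10=1 → Y1=1, Y2=1; observed Y1=1, Y2=1. Eliminates n9 stuck-at-1, n9 inverted output, n10 inverted output.
Only n10 stuck-at-1 is consistent with every test.

n10 stuck-at-1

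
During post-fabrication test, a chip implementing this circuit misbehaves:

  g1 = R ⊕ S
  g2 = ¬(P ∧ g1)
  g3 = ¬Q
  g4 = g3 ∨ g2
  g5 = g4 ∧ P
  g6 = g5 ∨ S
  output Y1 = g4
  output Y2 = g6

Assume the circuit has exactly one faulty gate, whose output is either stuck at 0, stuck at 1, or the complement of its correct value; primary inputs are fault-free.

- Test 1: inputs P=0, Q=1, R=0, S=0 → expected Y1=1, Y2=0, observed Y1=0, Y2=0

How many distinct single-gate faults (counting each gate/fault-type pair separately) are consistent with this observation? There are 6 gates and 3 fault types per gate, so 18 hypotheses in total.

Fault-free: g1=0, g2=1, g3=0, g4=1, g5=0, g6=0 → Y1=1, Y2=0. Observed Y1=0, Y2=0.
  g1: none of the 3 fault types match ✗
  g2: stuck-at-0, inverted output ✓; others ✗
  g3: none of the 3 fault types match ✗
  g4: stuck-at-0, inverted output ✓; others ✗
  g5: none of the 3 fault types match ✗
  g6: none of the 3 fault types match ✗
Consistent faults: {g2 stuck-at-0, g2 inverted output, g4 stuck-at-0, g4 inverted output} — 4 in all.

4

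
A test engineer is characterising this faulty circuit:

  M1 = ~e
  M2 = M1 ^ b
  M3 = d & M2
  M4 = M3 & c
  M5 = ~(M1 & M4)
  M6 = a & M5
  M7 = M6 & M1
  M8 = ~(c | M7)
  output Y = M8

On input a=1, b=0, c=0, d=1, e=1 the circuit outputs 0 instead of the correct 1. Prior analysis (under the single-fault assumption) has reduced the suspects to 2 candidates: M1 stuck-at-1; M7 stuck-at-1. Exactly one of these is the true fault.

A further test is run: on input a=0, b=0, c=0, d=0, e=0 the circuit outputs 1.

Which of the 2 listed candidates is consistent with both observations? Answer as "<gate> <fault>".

M1 stuck-at-1

Evaluate each candidate on input a=0, b=0, c=0, d=0, e=0:
  M1 stuck-at-1: M1=1 [stuck-at-1], M2=1, M3=0, M4=0, M5=1, M6=0, M7=0, M8=1 → 1 — matches
  M7 stuck-at-1: M1=1, M2=1, M3=0, M4=0, M5=1, M6=0, M7=1 [stuck-at-1], M8=0 → 0 — eliminated
Only M1 stuck-at-1 reproduces the observed 1.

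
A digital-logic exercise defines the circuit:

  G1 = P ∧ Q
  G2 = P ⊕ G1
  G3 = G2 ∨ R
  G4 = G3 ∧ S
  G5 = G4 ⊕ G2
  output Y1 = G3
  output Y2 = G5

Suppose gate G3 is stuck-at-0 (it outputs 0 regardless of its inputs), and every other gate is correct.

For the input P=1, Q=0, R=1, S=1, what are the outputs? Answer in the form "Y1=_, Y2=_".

Y1=0, Y2=1

Propagate with G3 forced: G1=0, G2=1, G3=0 [stuck-at-0], G4=0, G5=1.
So the outputs are Y1=0, Y2=1. (Without the fault they would be Y1=1, Y2=0.)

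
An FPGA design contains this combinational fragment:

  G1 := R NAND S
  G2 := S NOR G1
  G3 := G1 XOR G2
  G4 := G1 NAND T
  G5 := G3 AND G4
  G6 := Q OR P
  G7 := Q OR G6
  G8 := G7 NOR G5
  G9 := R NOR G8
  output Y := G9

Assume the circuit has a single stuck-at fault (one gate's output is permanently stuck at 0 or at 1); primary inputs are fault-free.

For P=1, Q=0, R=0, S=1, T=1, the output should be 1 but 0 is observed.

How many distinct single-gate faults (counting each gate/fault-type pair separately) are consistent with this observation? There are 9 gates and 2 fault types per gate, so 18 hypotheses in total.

4

Fault-free: G1=1, G2=0, G3=1, G4=0, G5=0, G6=1, G7=1, G8=0, G9=1 → 1. Observed 0.
  G1: none of the 2 fault types match ✗
  G2: none of the 2 fault types match ✗
  G3: none of the 2 fault types match ✗
  G4: none of the 2 fault types match ✗
  G5: none of the 2 fault types match ✗
  G6: stuck-at-0 ✓; others ✗
  G7: stuck-at-0 ✓; others ✗
  G8: stuck-at-1 ✓; others ✗
  G9: stuck-at-0 ✓; others ✗
Consistent faults: {G6 stuck-at-0, G7 stuck-at-0, G8 stuck-at-1, G9 stuck-at-0} — 4 in all.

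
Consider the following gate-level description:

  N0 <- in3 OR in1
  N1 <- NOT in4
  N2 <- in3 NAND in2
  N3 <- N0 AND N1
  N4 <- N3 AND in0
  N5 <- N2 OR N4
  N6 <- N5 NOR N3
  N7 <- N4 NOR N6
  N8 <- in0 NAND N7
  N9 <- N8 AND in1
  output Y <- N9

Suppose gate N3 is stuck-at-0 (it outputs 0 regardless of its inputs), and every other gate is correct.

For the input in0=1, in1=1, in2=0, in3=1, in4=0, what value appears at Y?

Propagate with N3 forced: N0=1, N1=1, N2=1, N3=0 [stuck-at-0], N4=0, N5=1, N6=0, N7=1, N8=0, N9=0.
So Y = 0. (Without the fault it would be 1.)

0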